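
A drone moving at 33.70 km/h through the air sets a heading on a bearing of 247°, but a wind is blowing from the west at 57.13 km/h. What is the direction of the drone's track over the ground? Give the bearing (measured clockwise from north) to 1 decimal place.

116.8°

Taking east as x and north as y: velocity relative to the air = (-31.021, -13.168) km/h; the air relative to ground = (57.130, 0.000) km/h.
Velocity relative to ground = (-31.021, -13.168) + (57.130, 0.000) = (26.109, -13.168) km/h.
Bearing = atan2(26.11, -13.17) = 116.76° clockwise from north.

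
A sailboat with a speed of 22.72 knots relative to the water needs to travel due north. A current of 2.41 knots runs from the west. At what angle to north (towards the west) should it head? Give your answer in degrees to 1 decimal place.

The current pushes perpendicular to the desired track; the heading must have a component into the current equal to 2.41 knots: 22.72 sin θ = 2.41.
sin θ = 0.1061, so θ = 6.089°.

6.1°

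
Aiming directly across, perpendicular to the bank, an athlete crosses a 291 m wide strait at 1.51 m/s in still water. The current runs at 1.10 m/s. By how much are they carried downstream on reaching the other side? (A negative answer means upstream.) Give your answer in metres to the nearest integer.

212 m

Perpendicular speed = 1.510 m/s; crossing time = 291 / 1.510 = 192.715 s.
Net downstream speed = 1.100 m/s.
Drift = 1.100 × 192.715 = 211.987 m (downstream).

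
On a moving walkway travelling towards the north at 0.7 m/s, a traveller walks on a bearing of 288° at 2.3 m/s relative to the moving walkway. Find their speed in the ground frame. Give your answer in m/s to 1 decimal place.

Taking east as x and north as y: moving walkway velocity = (0.000, 0.700) m/s; traveller velocity relative to moving walkway = (-2.187, 0.711) m/s.
Velocity relative to ground = (0.000, 0.700) + (-2.187, 0.711) = (-2.187, 1.411) m/s.
Speed = |(-2.187, 1.411)| = 2.603 m/s.

2.6 m/s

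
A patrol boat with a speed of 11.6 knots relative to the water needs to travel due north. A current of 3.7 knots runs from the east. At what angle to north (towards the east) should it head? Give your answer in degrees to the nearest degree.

The current pushes perpendicular to the desired track; the heading must have a component into the current equal to 3.7 knots: 11.6 sin θ = 3.7.
sin θ = 0.3190, so θ = 18.600°.

19°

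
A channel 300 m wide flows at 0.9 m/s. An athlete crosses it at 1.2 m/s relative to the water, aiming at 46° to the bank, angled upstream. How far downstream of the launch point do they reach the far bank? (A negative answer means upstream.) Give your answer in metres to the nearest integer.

Perpendicular speed = 0.863 m/s; crossing time = 300 / 0.863 = 347.541 s.
Net downstream speed = 0.066 m/s.
Drift = 0.066 × 347.541 = 23.080 m (downstream).

23 m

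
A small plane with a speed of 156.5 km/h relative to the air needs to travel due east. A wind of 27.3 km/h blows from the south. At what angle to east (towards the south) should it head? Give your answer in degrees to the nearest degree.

The wind pushes perpendicular to the desired track; the heading must have a component into the wind equal to 27.3 km/h: 156.5 sin θ = 27.3.
sin θ = 0.1744, so θ = 10.046°.

10°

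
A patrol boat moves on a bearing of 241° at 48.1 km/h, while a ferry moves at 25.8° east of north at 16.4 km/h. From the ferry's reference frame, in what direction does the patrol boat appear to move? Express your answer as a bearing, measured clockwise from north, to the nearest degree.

Taking east as x and north as y: patrol boat velocity = (-42.069, -23.319) km/h; ferry velocity = (7.138, 14.765) km/h.
Velocity of patrol boat relative to ferry = (-42.069, -23.319) − (7.138, 14.765) = (-49.207, -38.085) km/h.
Bearing = atan2(-49.21, -38.08) = 232.26° clockwise from north.

232°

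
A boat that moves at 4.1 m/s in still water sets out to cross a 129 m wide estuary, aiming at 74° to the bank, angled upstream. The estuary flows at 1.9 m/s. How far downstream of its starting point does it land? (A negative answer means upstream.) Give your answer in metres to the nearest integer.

25 m

Perpendicular speed = 3.941 m/s; crossing time = 129 / 3.941 = 32.731 s.
Net downstream speed = 0.770 m/s.
Drift = 0.770 × 32.731 = 25.199 m (downstream).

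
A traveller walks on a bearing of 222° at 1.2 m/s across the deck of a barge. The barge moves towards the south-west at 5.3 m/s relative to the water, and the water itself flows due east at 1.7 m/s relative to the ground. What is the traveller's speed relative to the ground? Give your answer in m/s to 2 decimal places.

5.45 m/s

In east/north components (m/s): traveller relative to barge = (-0.803, -0.892); barge relative to water = (-3.748, -3.748); water relative to ground = (1.700, 0.000).
Sum = (-2.851, -4.639) m/s.
Speed = |(-2.851, -4.639)| = 5.445 m/s.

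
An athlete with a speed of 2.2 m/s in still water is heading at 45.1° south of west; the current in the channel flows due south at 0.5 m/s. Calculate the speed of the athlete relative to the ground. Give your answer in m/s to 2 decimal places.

2.58 m/s

Taking east as x and north as y: velocity relative to the water = (-1.553, -1.558) m/s; the water relative to ground = (0.000, -0.500) m/s.
Velocity relative to ground = (-1.553, -1.558) + (0.000, -0.500) = (-1.553, -2.058) m/s.
Speed = |(-1.553, -2.058)| = 2.578 m/s.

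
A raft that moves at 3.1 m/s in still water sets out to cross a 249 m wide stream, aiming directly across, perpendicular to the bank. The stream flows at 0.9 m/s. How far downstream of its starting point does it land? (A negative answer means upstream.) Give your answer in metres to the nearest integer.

72 m

Perpendicular speed = 3.100 m/s; crossing time = 249 / 3.100 = 80.323 s.
Net downstream speed = 0.900 m/s.
Drift = 0.900 × 80.323 = 72.290 m (downstream).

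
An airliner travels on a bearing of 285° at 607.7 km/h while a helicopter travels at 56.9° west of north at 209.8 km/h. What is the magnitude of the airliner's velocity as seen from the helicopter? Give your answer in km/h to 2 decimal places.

413.45 km/h

Taking east as x and north as y: airliner velocity = (-586.993, 157.284) km/h; helicopter velocity = (-175.753, 114.572) km/h.
Velocity of airliner relative to helicopter = (-586.993, 157.284) − (-175.753, 114.572) = (-411.240, 42.712) km/h.
Magnitude = |(-411.240, 42.712)| = 413.452 km/h.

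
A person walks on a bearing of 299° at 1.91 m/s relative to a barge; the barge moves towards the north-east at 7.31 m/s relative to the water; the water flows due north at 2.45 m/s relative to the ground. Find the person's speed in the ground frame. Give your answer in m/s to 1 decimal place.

9.2 m/s

In east/north components (m/s): person relative to barge = (-1.671, 0.926); barge relative to water = (5.169, 5.169); water relative to ground = (0.000, 2.450).
Sum = (3.498, 8.545) m/s.
Speed = |(3.498, 8.545)| = 9.233 m/s.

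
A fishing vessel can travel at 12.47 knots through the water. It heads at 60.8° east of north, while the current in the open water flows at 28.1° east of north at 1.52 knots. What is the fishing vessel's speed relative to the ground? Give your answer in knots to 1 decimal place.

Taking east as x and north as y: velocity relative to the water = (10.885, 6.084) knots; the water relative to ground = (0.716, 1.341) knots.
Velocity relative to ground = (10.885, 6.084) + (0.716, 1.341) = (11.601, 7.424) knots.
Speed = |(11.601, 7.424)| = 13.774 knots.

13.8 knots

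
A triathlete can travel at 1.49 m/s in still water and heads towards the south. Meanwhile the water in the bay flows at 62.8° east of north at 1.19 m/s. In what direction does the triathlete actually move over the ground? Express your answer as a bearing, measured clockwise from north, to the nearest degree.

Taking east as x and north as y: velocity relative to the water = (0.000, -1.490) m/s; the water relative to ground = (1.058, 0.544) m/s.
Velocity relative to ground = (0.000, -1.490) + (1.058, 0.544) = (1.058, -0.946) m/s.
Bearing = atan2(1.06, -0.95) = 131.79° clockwise from north.

132°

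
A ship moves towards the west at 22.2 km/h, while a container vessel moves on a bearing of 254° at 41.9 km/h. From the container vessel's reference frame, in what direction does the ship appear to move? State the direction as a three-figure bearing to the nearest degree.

057°

Taking east as x and north as y: ship velocity = (-22.200, 0.000) km/h; container vessel velocity = (-40.277, -11.549) km/h.
Velocity of ship relative to container vessel = (-22.200, 0.000) − (-40.277, -11.549) = (18.077, 11.549) km/h.
Bearing = atan2(18.08, 11.55) = 57.43° clockwise from north.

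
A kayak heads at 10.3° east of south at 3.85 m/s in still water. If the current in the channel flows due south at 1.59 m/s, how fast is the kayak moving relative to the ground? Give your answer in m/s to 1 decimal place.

Taking east as x and north as y: velocity relative to the water = (0.688, -3.788) m/s; the water relative to ground = (0.000, -1.590) m/s.
Velocity relative to ground = (0.688, -3.788) + (0.000, -1.590) = (0.688, -5.378) m/s.
Speed = |(0.688, -5.378)| = 5.422 m/s.

5.4 m/s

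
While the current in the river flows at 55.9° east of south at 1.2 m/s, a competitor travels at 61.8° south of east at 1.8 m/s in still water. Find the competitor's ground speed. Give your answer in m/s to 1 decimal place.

2.9 m/s

Taking east as x and north as y: velocity relative to the water = (0.851, -1.586) m/s; the water relative to ground = (0.994, -0.673) m/s.
Velocity relative to ground = (0.851, -1.586) + (0.994, -0.673) = (1.844, -2.259) m/s.
Speed = |(1.844, -2.259)| = 2.916 m/s.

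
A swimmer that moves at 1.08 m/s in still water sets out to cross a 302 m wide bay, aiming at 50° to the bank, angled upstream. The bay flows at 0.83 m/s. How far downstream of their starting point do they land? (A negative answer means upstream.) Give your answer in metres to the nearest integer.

Perpendicular speed = 0.827 m/s; crossing time = 302 / 0.827 = 365.031 s.
Net downstream speed = 0.136 m/s.
Drift = 0.136 × 365.031 = 49.567 m (downstream).

50 m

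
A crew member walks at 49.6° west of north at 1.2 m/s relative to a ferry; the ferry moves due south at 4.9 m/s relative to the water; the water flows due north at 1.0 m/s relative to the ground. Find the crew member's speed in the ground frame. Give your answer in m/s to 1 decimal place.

3.3 m/s

In east/north components (m/s): crew member relative to ferry = (-0.914, 0.778); ferry relative to water = (0.000, -4.900); water relative to ground = (0.000, 1.000).
Sum = (-0.914, -3.122) m/s.
Speed = |(-0.914, -3.122)| = 3.253 m/s.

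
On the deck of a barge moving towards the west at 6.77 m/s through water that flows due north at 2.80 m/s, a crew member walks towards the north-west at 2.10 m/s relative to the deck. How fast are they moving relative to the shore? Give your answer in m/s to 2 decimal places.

In east/north components (m/s): crew member relative to barge = (-1.485, 1.485); barge relative to water = (-6.770, 0.000); water relative to ground = (0.000, 2.800).
Sum = (-8.255, 4.285) m/s.
Speed = |(-8.255, 4.285)| = 9.301 m/s.

9.30 m/s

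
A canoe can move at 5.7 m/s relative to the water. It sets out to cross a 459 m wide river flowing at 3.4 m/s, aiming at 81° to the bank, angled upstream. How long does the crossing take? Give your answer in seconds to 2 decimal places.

The component of the canoe's velocity perpendicular to the bank is 5.7 × sin 81° = 5.630 m/s.
Only the cross-stream component determines the crossing time; the current contributes nothing perpendicular to the bank.
Time = 459 / 5.630 = 81.530 s.

81.53 s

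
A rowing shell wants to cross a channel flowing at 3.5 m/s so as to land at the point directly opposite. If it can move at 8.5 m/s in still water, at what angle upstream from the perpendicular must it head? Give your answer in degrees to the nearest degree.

To cancel the current, the upstream component of the rowing shell's velocity must equal the flow: 8.5 sin θ = 3.5.
sin θ = 3.5 / 8.5 = 0.4118.
θ = arcsin(0.4118) = 24.316°.

24°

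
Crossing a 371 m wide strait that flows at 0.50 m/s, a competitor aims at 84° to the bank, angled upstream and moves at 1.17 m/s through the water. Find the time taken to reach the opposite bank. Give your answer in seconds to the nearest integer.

319 s

The component of the competitor's velocity perpendicular to the bank is 1.17 × sin 84° = 1.164 m/s.
The current is parallel to the bank, so it does not affect the crossing time.
Time = 371 / 1.164 = 318.841 s.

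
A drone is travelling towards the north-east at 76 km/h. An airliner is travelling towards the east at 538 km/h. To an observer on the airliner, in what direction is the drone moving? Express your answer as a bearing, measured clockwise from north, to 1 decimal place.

Taking east as x and north as y: drone velocity = (53.740, 53.740) km/h; airliner velocity = (538.000, 0.000) km/h.
Velocity of drone relative to airliner = (53.740, 53.740) − (538.000, 0.000) = (-484.260, 53.740) km/h.
Bearing = atan2(-484.26, 53.74) = 276.33° clockwise from north.

276.3°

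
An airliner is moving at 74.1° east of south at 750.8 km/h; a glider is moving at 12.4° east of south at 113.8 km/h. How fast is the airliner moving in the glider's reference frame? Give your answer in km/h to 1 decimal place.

Taking east as x and north as y: airliner velocity = (722.075, -205.689) km/h; glider velocity = (24.437, -111.145) km/h.
Velocity of airliner relative to glider = (722.075, -205.689) − (24.437, -111.145) = (697.638, -94.543) km/h.
Magnitude = |(697.638, -94.543)| = 704.016 km/h.

704.0 km/h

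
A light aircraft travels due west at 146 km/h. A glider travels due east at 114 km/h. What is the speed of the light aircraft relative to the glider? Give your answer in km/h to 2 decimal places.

260.00 km/h

Taking east as x and north as y: light aircraft velocity = (-146.000, 0.000) km/h; glider velocity = (114.000, 0.000) km/h.
Velocity of light aircraft relative to glider = (-146.000, 0.000) − (114.000, 0.000) = (-260.000, 0.000) km/h.
Magnitude = |(-260.000, 0.000)| = 260.000 km/h.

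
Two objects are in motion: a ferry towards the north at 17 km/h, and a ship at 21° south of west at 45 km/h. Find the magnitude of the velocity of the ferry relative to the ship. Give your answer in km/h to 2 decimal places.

Taking east as x and north as y: ferry velocity = (0.000, 17.000) km/h; ship velocity = (-42.011, -16.127) km/h.
Velocity of ferry relative to ship = (0.000, 17.000) − (-42.011, -16.127) = (42.011, 33.127) km/h.
Magnitude = |(42.011, 33.127)| = 53.500 km/h.

53.50 km/h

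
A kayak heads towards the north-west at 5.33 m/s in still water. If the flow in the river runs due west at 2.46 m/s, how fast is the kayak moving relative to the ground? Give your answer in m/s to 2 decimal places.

Taking east as x and north as y: velocity relative to the water = (-3.769, 3.769) m/s; the water relative to ground = (-2.460, 0.000) m/s.
Velocity relative to ground = (-3.769, 3.769) + (-2.460, 0.000) = (-6.229, 3.769) m/s.
Speed = |(-6.229, 3.769)| = 7.280 m/s.

7.28 m/s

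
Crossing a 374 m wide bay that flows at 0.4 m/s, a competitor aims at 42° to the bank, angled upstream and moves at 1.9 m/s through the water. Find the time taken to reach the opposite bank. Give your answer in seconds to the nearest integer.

294 s

The component of the competitor's velocity perpendicular to the bank is 1.9 × sin 42° = 1.271 m/s.
Only the cross-stream component determines the crossing time; the current contributes nothing perpendicular to the bank.
Time = 374 / 1.271 = 294.176 s.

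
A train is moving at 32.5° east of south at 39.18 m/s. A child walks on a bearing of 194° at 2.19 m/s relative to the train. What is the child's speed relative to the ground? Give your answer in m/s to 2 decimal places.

40.72 m/s

Taking east as x and north as y: train velocity = (21.051, -33.044) m/s; child velocity relative to train = (-0.530, -2.125) m/s.
Velocity relative to ground = (21.051, -33.044) + (-0.530, -2.125) = (20.522, -35.169) m/s.
Speed = |(20.522, -35.169)| = 40.718 m/s.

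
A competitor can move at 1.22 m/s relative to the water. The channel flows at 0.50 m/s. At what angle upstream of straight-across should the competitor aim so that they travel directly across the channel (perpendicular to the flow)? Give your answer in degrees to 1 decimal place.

To cancel the current, the upstream component of the competitor's velocity must equal the flow: 1.22 sin θ = 0.50.
sin θ = 0.50 / 1.22 = 0.4098.
θ = arcsin(0.4098) = 24.195°.

24.2°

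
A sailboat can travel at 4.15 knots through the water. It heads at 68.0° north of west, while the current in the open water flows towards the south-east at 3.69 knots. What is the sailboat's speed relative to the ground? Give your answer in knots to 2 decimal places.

Taking east as x and north as y: velocity relative to the water = (-1.555, 3.848) knots; the water relative to ground = (2.609, -2.609) knots.
Velocity relative to ground = (-1.555, 3.848) + (2.609, -2.609) = (1.055, 1.239) knots.
Speed = |(1.055, 1.239)| = 1.627 knots.

1.63 knots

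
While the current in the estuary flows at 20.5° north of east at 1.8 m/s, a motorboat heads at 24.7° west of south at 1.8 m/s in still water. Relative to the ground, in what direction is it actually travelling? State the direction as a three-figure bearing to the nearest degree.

Taking east as x and north as y: velocity relative to the water = (-0.752, -1.635) m/s; the water relative to ground = (1.686, 0.630) m/s.
Velocity relative to ground = (-0.752, -1.635) + (1.686, 0.630) = (0.934, -1.005) m/s.
Bearing = atan2(0.93, -1.00) = 137.10° clockwise from north.

137°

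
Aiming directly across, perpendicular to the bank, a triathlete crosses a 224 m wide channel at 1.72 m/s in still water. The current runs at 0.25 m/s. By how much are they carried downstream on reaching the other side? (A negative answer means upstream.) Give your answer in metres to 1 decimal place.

Perpendicular speed = 1.720 m/s; crossing time = 224 / 1.720 = 130.233 s.
Net downstream speed = 0.250 m/s.
Drift = 0.250 × 130.233 = 32.558 m (downstream).

32.6 m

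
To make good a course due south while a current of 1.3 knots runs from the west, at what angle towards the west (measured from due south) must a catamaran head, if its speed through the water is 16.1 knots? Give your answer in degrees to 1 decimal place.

The current pushes perpendicular to the desired track; the heading must have a component into the current equal to 1.3 knots: 16.1 sin θ = 1.3.
sin θ = 0.0807, so θ = 4.631°.

4.6°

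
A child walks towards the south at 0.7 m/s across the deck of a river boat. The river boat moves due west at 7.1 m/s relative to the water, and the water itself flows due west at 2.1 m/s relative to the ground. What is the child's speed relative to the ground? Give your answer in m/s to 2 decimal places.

In east/north components (m/s): child relative to river boat = (0.000, -0.700); river boat relative to water = (-7.100, 0.000); water relative to ground = (-2.100, 0.000).
Sum = (-9.200, -0.700) m/s.
Speed = |(-9.200, -0.700)| = 9.227 m/s.

9.23 m/s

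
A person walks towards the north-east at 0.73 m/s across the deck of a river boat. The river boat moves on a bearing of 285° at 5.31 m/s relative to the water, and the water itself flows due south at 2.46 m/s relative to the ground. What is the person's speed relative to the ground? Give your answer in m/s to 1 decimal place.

In east/north components (m/s): person relative to river boat = (0.516, 0.516); river boat relative to water = (-5.129, 1.374); water relative to ground = (0.000, -2.460).
Sum = (-4.613, -0.569) m/s.
Speed = |(-4.613, -0.569)| = 4.648 m/s.

4.6 m/s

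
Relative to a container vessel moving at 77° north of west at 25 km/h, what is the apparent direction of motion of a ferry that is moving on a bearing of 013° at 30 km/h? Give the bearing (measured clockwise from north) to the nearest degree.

Taking east as x and north as y: ferry velocity = (6.749, 29.231) km/h; container vessel velocity = (-5.624, 24.359) km/h.
Velocity of ferry relative to container vessel = (6.749, 29.231) − (-5.624, 24.359) = (12.372, 4.872) km/h.
Bearing = atan2(12.37, 4.87) = 68.51° clockwise from north.

069°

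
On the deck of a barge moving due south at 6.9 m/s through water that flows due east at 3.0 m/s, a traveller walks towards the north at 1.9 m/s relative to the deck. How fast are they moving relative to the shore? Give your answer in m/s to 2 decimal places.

In east/north components (m/s): traveller relative to barge = (0.000, 1.900); barge relative to water = (0.000, -6.900); water relative to ground = (3.000, 0.000).
Sum = (3.000, -5.000) m/s.
Speed = |(3.000, -5.000)| = 5.831 m/s.

5.83 m/s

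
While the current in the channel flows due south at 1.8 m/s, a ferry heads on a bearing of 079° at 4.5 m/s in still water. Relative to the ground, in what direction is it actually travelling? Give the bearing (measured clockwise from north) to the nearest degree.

Taking east as x and north as y: velocity relative to the water = (4.417, 0.859) m/s; the water relative to ground = (0.000, -1.800) m/s.
Velocity relative to ground = (4.417, 0.859) + (0.000, -1.800) = (4.417, -0.941) m/s.
Bearing = atan2(4.42, -0.94) = 102.03° clockwise from north.

102°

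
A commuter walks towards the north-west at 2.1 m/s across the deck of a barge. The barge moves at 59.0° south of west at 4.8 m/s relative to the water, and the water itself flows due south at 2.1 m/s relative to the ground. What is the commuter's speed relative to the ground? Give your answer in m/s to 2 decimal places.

In east/north components (m/s): commuter relative to barge = (-1.485, 1.485); barge relative to water = (-2.472, -4.114); water relative to ground = (0.000, -2.100).
Sum = (-3.957, -4.729) m/s.
Speed = |(-3.957, -4.729)| = 6.167 m/s.

6.17 m/s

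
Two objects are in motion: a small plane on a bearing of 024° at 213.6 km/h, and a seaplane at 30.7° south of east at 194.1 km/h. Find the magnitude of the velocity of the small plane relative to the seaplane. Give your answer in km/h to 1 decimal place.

Taking east as x and north as y: small plane velocity = (86.879, 195.133) km/h; seaplane velocity = (166.897, -99.096) km/h.
Velocity of small plane relative to seaplane = (86.879, 195.133) − (166.897, -99.096) = (-80.018, 294.230) km/h.
Magnitude = |(-80.018, 294.230)| = 304.916 km/h.

304.9 km/h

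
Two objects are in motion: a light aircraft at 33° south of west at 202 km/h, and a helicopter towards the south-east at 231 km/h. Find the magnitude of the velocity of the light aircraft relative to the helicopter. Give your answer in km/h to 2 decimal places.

337.00 km/h

Taking east as x and north as y: light aircraft velocity = (-169.411, -110.017) km/h; helicopter velocity = (163.342, -163.342) km/h.
Velocity of light aircraft relative to helicopter = (-169.411, -110.017) − (163.342, -163.342) = (-332.753, 53.325) km/h.
Magnitude = |(-332.753, 53.325)| = 336.999 km/h.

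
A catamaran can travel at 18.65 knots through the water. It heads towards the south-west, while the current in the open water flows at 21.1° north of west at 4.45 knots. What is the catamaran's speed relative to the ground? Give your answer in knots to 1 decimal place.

Taking east as x and north as y: velocity relative to the water = (-13.188, -13.188) knots; the water relative to ground = (-4.152, 1.602) knots.
Velocity relative to ground = (-13.188, -13.188) + (-4.152, 1.602) = (-17.339, -11.586) knots.
Speed = |(-17.339, -11.586)| = 20.854 knots.

20.9 knots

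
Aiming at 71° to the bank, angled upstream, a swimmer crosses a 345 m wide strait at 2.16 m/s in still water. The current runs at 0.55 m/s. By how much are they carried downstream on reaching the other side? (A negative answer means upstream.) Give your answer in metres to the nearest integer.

Perpendicular speed = 2.042 m/s; crossing time = 345 / 2.042 = 168.926 s.
Net downstream speed = -0.153 m/s.
Drift = -0.153 × 168.926 = -25.884 m (upstream).

-26 m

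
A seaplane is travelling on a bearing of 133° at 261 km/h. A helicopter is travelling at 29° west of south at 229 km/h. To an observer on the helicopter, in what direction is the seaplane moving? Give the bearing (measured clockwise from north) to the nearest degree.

Taking east as x and north as y: seaplane velocity = (190.883, -178.002) km/h; helicopter velocity = (-111.021, -200.288) km/h.
Velocity of seaplane relative to helicopter = (190.883, -178.002) − (-111.021, -200.288) = (301.905, 22.286) km/h.
Bearing = atan2(301.90, 22.29) = 85.78° clockwise from north.

086°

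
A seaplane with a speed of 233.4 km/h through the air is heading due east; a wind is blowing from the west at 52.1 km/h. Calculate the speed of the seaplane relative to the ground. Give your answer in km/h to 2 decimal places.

285.50 km/h

Taking east as x and north as y: velocity relative to the air = (233.400, 0.000) km/h; the air relative to ground = (52.100, 0.000) km/h.
Velocity relative to ground = (233.400, 0.000) + (52.100, 0.000) = (285.500, 0.000) km/h.
Speed = |(285.500, 0.000)| = 285.500 km/h.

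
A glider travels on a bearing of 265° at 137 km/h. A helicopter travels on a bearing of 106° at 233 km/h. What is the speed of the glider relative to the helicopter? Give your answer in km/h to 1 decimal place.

364.2 km/h

Taking east as x and north as y: glider velocity = (-136.479, -11.940) km/h; helicopter velocity = (223.974, -64.224) km/h.
Velocity of glider relative to helicopter = (-136.479, -11.940) − (223.974, -64.224) = (-360.453, 52.283) km/h.
Magnitude = |(-360.453, 52.283)| = 364.225 km/h.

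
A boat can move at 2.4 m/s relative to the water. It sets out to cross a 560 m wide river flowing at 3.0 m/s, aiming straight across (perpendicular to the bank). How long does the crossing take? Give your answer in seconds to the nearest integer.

233 s

The component of the boat's velocity perpendicular to the bank is 2.4 m/s.
The flow acts along the bank and has no component across it.
Time = 560 / 2.400 = 233.333 s.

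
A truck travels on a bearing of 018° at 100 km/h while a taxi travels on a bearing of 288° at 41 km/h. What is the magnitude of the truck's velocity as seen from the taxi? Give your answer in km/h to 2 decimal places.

108.08 km/h

Taking east as x and north as y: truck velocity = (30.902, 95.106) km/h; taxi velocity = (-38.993, 12.670) km/h.
Velocity of truck relative to taxi = (30.902, 95.106) − (-38.993, 12.670) = (69.895, 82.436) km/h.
Magnitude = |(69.895, 82.436)| = 108.079 km/h.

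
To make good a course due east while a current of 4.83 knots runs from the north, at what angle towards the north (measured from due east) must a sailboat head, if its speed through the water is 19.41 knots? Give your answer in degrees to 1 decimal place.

The current pushes perpendicular to the desired track; the heading must have a component into the current equal to 4.83 knots: 19.41 sin θ = 4.83.
sin θ = 0.2488, so θ = 14.409°.

14.4°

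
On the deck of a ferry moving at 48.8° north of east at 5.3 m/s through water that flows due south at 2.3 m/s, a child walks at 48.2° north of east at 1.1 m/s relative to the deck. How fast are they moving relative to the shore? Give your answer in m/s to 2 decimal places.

4.91 m/s

In east/north components (m/s): child relative to ferry = (0.733, 0.820); ferry relative to water = (3.491, 3.988); water relative to ground = (0.000, -2.300).
Sum = (4.224, 2.508) m/s.
Speed = |(4.224, 2.508)| = 4.913 m/s.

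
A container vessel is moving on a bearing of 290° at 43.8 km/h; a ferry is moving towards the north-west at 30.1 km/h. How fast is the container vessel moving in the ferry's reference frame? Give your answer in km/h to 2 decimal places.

Taking east as x and north as y: container vessel velocity = (-41.159, 14.980) km/h; ferry velocity = (-21.284, 21.284) km/h.
Velocity of container vessel relative to ferry = (-41.159, 14.980) − (-21.284, 21.284) = (-19.875, -6.303) km/h.
Magnitude = |(-19.875, -6.303)| = 20.850 km/h.

20.85 km/h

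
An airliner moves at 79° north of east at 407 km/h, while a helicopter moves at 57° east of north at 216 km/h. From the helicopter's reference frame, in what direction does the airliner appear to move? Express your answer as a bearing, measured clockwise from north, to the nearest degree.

Taking east as x and north as y: airliner velocity = (77.659, 399.522) km/h; helicopter velocity = (181.153, 117.642) km/h.
Velocity of airliner relative to helicopter = (77.659, 399.522) − (181.153, 117.642) = (-103.494, 281.880) km/h.
Bearing = atan2(-103.49, 281.88) = 339.84° clockwise from north.

340°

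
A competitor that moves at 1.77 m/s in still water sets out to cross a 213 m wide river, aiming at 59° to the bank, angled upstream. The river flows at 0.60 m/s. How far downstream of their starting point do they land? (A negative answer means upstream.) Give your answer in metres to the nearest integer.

Perpendicular speed = 1.517 m/s; crossing time = 213 / 1.517 = 140.391 s.
Net downstream speed = -0.312 m/s.
Drift = -0.312 × 140.391 = -43.748 m (upstream).

-44 m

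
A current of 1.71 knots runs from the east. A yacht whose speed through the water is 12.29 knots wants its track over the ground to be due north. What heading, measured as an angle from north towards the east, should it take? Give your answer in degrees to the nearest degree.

8°

The current pushes perpendicular to the desired track; the heading must have a component into the current equal to 1.71 knots: 12.29 sin θ = 1.71.
sin θ = 0.1391, so θ = 7.998°.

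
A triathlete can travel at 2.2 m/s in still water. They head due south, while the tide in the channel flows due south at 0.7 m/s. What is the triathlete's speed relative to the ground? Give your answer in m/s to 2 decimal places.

Taking east as x and north as y: velocity relative to the water = (0.000, -2.200) m/s; the water relative to ground = (0.000, -0.700) m/s.
Velocity relative to ground = (0.000, -2.200) + (0.000, -0.700) = (0.000, -2.900) m/s.
Speed = |(0.000, -2.900)| = 2.900 m/s.

2.90 m/s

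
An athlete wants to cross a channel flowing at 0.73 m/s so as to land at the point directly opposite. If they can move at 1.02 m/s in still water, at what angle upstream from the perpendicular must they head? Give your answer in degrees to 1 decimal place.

45.7°

To cancel the current, the upstream component of the athlete's velocity must equal the flow: 1.02 sin θ = 0.73.
sin θ = 0.73 / 1.02 = 0.7157.
θ = arcsin(0.7157) = 45.699°.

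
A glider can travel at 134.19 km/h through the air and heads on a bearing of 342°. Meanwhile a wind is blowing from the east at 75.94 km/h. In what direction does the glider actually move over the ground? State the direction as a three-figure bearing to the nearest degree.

Taking east as x and north as y: velocity relative to the air = (-41.467, 127.622) km/h; the air relative to ground = (-75.940, 0.000) km/h.
Velocity relative to ground = (-41.467, 127.622) + (-75.940, 0.000) = (-117.407, 127.622) km/h.
Bearing = atan2(-117.41, 127.62) = 317.39° clockwise from north.

317°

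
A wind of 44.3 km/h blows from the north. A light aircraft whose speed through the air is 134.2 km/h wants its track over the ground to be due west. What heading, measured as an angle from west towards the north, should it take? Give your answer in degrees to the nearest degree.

19°

The wind pushes perpendicular to the desired track; the heading must have a component into the wind equal to 44.3 km/h: 134.2 sin θ = 44.3.
sin θ = 0.3301, so θ = 19.275°.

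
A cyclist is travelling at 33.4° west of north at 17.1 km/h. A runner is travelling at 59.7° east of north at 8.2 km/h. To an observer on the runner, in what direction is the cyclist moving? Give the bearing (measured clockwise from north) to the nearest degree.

302°

Taking east as x and north as y: cyclist velocity = (-9.413, 14.276) km/h; runner velocity = (7.080, 4.137) km/h.
Velocity of cyclist relative to runner = (-9.413, 14.276) − (7.080, 4.137) = (-16.493, 10.139) km/h.
Bearing = atan2(-16.49, 10.14) = 301.58° clockwise from north.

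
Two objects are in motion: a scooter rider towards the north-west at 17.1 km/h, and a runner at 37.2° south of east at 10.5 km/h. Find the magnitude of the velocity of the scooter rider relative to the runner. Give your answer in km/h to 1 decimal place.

Taking east as x and north as y: scooter rider velocity = (-12.092, 12.092) km/h; runner velocity = (8.364, -6.348) km/h.
Velocity of scooter rider relative to runner = (-12.092, 12.092) − (8.364, -6.348) = (-20.455, 18.440) km/h.
Magnitude = |(-20.455, 18.440)| = 27.540 km/h.

27.5 km/h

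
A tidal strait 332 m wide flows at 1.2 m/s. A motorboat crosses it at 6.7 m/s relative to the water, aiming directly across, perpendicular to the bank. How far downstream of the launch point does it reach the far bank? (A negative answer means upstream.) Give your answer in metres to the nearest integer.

Perpendicular speed = 6.700 m/s; crossing time = 332 / 6.700 = 49.552 s.
Net downstream speed = 1.200 m/s.
Drift = 1.200 × 49.552 = 59.463 m (downstream).

59 m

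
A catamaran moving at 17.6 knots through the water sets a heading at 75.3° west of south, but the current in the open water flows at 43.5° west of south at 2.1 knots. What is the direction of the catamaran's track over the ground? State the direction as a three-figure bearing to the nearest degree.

252°

Taking east as x and north as y: velocity relative to the water = (-17.024, -4.466) knots; the water relative to ground = (-1.446, -1.523) knots.
Velocity relative to ground = (-17.024, -4.466) + (-1.446, -1.523) = (-18.469, -5.989) knots.
Bearing = atan2(-18.47, -5.99) = 252.03° clockwise from north.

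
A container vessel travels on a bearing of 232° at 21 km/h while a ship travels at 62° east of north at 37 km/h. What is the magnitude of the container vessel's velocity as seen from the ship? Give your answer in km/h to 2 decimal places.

Taking east as x and north as y: container vessel velocity = (-16.548, -12.929) km/h; ship velocity = (32.669, 17.370) km/h.
Velocity of container vessel relative to ship = (-16.548, -12.929) − (32.669, 17.370) = (-49.217, -30.299) km/h.
Magnitude = |(-49.217, -30.299)| = 57.796 km/h.

57.80 km/h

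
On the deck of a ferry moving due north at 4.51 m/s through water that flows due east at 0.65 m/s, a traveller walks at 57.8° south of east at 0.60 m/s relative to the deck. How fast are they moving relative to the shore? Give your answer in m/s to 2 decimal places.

In east/north components (m/s): traveller relative to ferry = (0.320, -0.508); ferry relative to water = (0.000, 4.510); water relative to ground = (0.650, 0.000).
Sum = (0.970, 4.002) m/s.
Speed = |(0.970, 4.002)| = 4.118 m/s.

4.12 m/s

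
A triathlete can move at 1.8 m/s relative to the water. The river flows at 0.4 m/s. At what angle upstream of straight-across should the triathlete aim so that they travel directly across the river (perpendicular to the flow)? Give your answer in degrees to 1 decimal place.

To cancel the current, the upstream component of the triathlete's velocity must equal the flow: 1.8 sin θ = 0.4.
sin θ = 0.4 / 1.8 = 0.2222.
θ = arcsin(0.2222) = 12.840°.

12.8°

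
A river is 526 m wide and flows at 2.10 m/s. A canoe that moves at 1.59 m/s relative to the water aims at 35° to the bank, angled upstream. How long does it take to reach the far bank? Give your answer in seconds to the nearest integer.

577 s

The component of the canoe's velocity perpendicular to the bank is 1.59 × sin 35° = 0.912 m/s.
The current is parallel to the bank, so it does not affect the crossing time.
Time = 526 / 0.912 = 576.763 s.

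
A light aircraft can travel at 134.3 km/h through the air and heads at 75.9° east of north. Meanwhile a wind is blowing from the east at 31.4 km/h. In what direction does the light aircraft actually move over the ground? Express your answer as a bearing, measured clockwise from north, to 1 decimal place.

071.7°

Taking east as x and north as y: velocity relative to the air = (130.254, 32.717) km/h; the air relative to ground = (-31.400, 0.000) km/h.
Velocity relative to ground = (130.254, 32.717) + (-31.400, 0.000) = (98.854, 32.717) km/h.
Bearing = atan2(98.85, 32.72) = 71.69° clockwise from north.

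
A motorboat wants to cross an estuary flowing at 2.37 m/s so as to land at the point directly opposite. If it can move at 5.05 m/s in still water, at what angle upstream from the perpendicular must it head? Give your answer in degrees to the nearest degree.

28°

To cancel the current, the upstream component of the motorboat's velocity must equal the flow: 5.05 sin θ = 2.37.
sin θ = 2.37 / 5.05 = 0.4693.
θ = arcsin(0.4693) = 27.989°.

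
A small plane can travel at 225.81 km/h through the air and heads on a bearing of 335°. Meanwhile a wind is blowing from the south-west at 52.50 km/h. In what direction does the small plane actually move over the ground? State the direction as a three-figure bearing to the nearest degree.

Taking east as x and north as y: velocity relative to the air = (-95.431, 204.653) km/h; the air relative to ground = (37.123, 37.123) km/h.
Velocity relative to ground = (-95.431, 204.653) + (37.123, 37.123) = (-58.308, 241.776) km/h.
Bearing = atan2(-58.31, 241.78) = 346.44° clockwise from north.

346°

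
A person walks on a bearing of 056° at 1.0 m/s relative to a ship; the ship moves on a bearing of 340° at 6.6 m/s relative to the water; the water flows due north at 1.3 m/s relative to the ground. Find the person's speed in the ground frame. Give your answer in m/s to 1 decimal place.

8.2 m/s

In east/north components (m/s): person relative to ship = (0.829, 0.559); ship relative to water = (-2.257, 6.202); water relative to ground = (0.000, 1.300).
Sum = (-1.428, 8.061) m/s.
Speed = |(-1.428, 8.061)| = 8.187 m/s.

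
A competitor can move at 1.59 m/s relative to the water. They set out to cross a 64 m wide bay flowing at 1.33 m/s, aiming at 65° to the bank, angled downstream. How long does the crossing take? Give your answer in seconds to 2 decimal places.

44.41 s

The component of the competitor's velocity perpendicular to the bank is 1.59 × sin 65° = 1.441 m/s.
Only the cross-stream component determines the crossing time; the current contributes nothing perpendicular to the bank.
Time = 64 / 1.441 = 44.413 s.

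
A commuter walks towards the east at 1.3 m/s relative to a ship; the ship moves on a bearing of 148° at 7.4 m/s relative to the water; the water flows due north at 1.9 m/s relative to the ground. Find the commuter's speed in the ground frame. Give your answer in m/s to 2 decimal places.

6.81 m/s

In east/north components (m/s): commuter relative to ship = (1.300, 0.000); ship relative to water = (3.921, -6.276); water relative to ground = (0.000, 1.900).
Sum = (5.221, -4.376) m/s.
Speed = |(5.221, -4.376)| = 6.812 m/s.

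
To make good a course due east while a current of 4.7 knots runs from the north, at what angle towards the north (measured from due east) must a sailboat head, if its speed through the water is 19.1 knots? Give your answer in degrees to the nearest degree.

The current pushes perpendicular to the desired track; the heading must have a component into the current equal to 4.7 knots: 19.1 sin θ = 4.7.
sin θ = 0.2461, so θ = 14.245°.

14°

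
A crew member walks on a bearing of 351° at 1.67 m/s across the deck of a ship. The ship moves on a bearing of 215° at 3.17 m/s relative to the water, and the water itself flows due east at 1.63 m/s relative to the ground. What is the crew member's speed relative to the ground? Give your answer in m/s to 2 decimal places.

1.05 m/s

In east/north components (m/s): crew member relative to ship = (-0.261, 1.649); ship relative to water = (-1.818, -2.597); water relative to ground = (1.630, 0.000).
Sum = (-0.449, -0.947) m/s.
Speed = |(-0.449, -0.947)| = 1.049 m/s.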